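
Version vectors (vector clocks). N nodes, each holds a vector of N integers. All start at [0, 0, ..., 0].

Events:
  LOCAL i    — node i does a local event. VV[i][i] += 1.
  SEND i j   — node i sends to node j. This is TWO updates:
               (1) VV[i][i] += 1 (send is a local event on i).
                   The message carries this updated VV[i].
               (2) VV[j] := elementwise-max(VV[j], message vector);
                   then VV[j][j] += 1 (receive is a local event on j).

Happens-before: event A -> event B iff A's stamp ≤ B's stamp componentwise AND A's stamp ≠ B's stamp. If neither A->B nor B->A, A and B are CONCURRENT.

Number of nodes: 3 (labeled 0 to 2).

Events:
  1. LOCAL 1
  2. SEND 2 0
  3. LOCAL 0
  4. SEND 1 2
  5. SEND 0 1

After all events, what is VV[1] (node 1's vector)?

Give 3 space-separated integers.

Answer: 3 3 1

Derivation:
Initial: VV[0]=[0, 0, 0]
Initial: VV[1]=[0, 0, 0]
Initial: VV[2]=[0, 0, 0]
Event 1: LOCAL 1: VV[1][1]++ -> VV[1]=[0, 1, 0]
Event 2: SEND 2->0: VV[2][2]++ -> VV[2]=[0, 0, 1], msg_vec=[0, 0, 1]; VV[0]=max(VV[0],msg_vec) then VV[0][0]++ -> VV[0]=[1, 0, 1]
Event 3: LOCAL 0: VV[0][0]++ -> VV[0]=[2, 0, 1]
Event 4: SEND 1->2: VV[1][1]++ -> VV[1]=[0, 2, 0], msg_vec=[0, 2, 0]; VV[2]=max(VV[2],msg_vec) then VV[2][2]++ -> VV[2]=[0, 2, 2]
Event 5: SEND 0->1: VV[0][0]++ -> VV[0]=[3, 0, 1], msg_vec=[3, 0, 1]; VV[1]=max(VV[1],msg_vec) then VV[1][1]++ -> VV[1]=[3, 3, 1]
Final vectors: VV[0]=[3, 0, 1]; VV[1]=[3, 3, 1]; VV[2]=[0, 2, 2]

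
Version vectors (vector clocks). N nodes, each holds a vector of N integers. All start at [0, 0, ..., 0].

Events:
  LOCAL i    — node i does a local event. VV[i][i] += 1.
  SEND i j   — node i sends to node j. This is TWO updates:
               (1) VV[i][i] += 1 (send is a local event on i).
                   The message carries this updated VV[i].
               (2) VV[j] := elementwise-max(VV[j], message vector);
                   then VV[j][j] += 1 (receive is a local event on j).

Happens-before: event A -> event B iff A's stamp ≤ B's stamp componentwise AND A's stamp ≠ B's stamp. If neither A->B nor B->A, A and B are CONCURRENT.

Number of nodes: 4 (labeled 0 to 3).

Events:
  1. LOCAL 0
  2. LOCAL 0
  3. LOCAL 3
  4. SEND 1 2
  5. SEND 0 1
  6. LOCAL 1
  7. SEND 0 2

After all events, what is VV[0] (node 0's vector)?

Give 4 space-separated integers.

Initial: VV[0]=[0, 0, 0, 0]
Initial: VV[1]=[0, 0, 0, 0]
Initial: VV[2]=[0, 0, 0, 0]
Initial: VV[3]=[0, 0, 0, 0]
Event 1: LOCAL 0: VV[0][0]++ -> VV[0]=[1, 0, 0, 0]
Event 2: LOCAL 0: VV[0][0]++ -> VV[0]=[2, 0, 0, 0]
Event 3: LOCAL 3: VV[3][3]++ -> VV[3]=[0, 0, 0, 1]
Event 4: SEND 1->2: VV[1][1]++ -> VV[1]=[0, 1, 0, 0], msg_vec=[0, 1, 0, 0]; VV[2]=max(VV[2],msg_vec) then VV[2][2]++ -> VV[2]=[0, 1, 1, 0]
Event 5: SEND 0->1: VV[0][0]++ -> VV[0]=[3, 0, 0, 0], msg_vec=[3, 0, 0, 0]; VV[1]=max(VV[1],msg_vec) then VV[1][1]++ -> VV[1]=[3, 2, 0, 0]
Event 6: LOCAL 1: VV[1][1]++ -> VV[1]=[3, 3, 0, 0]
Event 7: SEND 0->2: VV[0][0]++ -> VV[0]=[4, 0, 0, 0], msg_vec=[4, 0, 0, 0]; VV[2]=max(VV[2],msg_vec) then VV[2][2]++ -> VV[2]=[4, 1, 2, 0]
Final vectors: VV[0]=[4, 0, 0, 0]; VV[1]=[3, 3, 0, 0]; VV[2]=[4, 1, 2, 0]; VV[3]=[0, 0, 0, 1]

Answer: 4 0 0 0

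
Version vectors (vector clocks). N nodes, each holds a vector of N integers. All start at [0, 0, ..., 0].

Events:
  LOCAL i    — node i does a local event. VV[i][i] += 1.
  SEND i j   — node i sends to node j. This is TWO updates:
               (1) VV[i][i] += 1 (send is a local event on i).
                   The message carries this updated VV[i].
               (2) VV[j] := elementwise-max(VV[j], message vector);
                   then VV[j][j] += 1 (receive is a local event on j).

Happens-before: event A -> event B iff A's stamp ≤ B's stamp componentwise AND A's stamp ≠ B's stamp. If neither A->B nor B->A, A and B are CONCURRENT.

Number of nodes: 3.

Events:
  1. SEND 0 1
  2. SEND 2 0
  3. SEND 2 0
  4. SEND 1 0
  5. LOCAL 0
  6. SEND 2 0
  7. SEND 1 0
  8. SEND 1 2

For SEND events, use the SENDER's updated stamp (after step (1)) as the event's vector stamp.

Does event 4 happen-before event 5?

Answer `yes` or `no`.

Answer: yes

Derivation:
Initial: VV[0]=[0, 0, 0]
Initial: VV[1]=[0, 0, 0]
Initial: VV[2]=[0, 0, 0]
Event 1: SEND 0->1: VV[0][0]++ -> VV[0]=[1, 0, 0], msg_vec=[1, 0, 0]; VV[1]=max(VV[1],msg_vec) then VV[1][1]++ -> VV[1]=[1, 1, 0]
Event 2: SEND 2->0: VV[2][2]++ -> VV[2]=[0, 0, 1], msg_vec=[0, 0, 1]; VV[0]=max(VV[0],msg_vec) then VV[0][0]++ -> VV[0]=[2, 0, 1]
Event 3: SEND 2->0: VV[2][2]++ -> VV[2]=[0, 0, 2], msg_vec=[0, 0, 2]; VV[0]=max(VV[0],msg_vec) then VV[0][0]++ -> VV[0]=[3, 0, 2]
Event 4: SEND 1->0: VV[1][1]++ -> VV[1]=[1, 2, 0], msg_vec=[1, 2, 0]; VV[0]=max(VV[0],msg_vec) then VV[0][0]++ -> VV[0]=[4, 2, 2]
Event 5: LOCAL 0: VV[0][0]++ -> VV[0]=[5, 2, 2]
Event 6: SEND 2->0: VV[2][2]++ -> VV[2]=[0, 0, 3], msg_vec=[0, 0, 3]; VV[0]=max(VV[0],msg_vec) then VV[0][0]++ -> VV[0]=[6, 2, 3]
Event 7: SEND 1->0: VV[1][1]++ -> VV[1]=[1, 3, 0], msg_vec=[1, 3, 0]; VV[0]=max(VV[0],msg_vec) then VV[0][0]++ -> VV[0]=[7, 3, 3]
Event 8: SEND 1->2: VV[1][1]++ -> VV[1]=[1, 4, 0], msg_vec=[1, 4, 0]; VV[2]=max(VV[2],msg_vec) then VV[2][2]++ -> VV[2]=[1, 4, 4]
Event 4 stamp: [1, 2, 0]
Event 5 stamp: [5, 2, 2]
[1, 2, 0] <= [5, 2, 2]? True. Equal? False. Happens-before: True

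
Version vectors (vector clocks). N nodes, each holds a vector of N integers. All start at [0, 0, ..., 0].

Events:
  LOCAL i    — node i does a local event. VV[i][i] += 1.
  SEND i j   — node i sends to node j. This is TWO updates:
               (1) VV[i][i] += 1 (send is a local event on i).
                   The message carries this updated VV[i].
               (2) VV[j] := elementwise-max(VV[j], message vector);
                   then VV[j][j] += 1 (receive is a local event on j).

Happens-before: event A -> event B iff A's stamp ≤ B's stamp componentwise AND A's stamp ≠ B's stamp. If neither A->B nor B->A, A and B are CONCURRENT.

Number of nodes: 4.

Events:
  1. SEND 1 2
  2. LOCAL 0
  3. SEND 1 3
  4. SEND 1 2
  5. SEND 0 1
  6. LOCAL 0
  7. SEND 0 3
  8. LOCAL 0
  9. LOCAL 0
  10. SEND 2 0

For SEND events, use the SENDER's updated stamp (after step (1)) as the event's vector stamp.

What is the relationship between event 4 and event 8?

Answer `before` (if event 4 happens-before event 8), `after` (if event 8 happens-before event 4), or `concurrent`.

Answer: concurrent

Derivation:
Initial: VV[0]=[0, 0, 0, 0]
Initial: VV[1]=[0, 0, 0, 0]
Initial: VV[2]=[0, 0, 0, 0]
Initial: VV[3]=[0, 0, 0, 0]
Event 1: SEND 1->2: VV[1][1]++ -> VV[1]=[0, 1, 0, 0], msg_vec=[0, 1, 0, 0]; VV[2]=max(VV[2],msg_vec) then VV[2][2]++ -> VV[2]=[0, 1, 1, 0]
Event 2: LOCAL 0: VV[0][0]++ -> VV[0]=[1, 0, 0, 0]
Event 3: SEND 1->3: VV[1][1]++ -> VV[1]=[0, 2, 0, 0], msg_vec=[0, 2, 0, 0]; VV[3]=max(VV[3],msg_vec) then VV[3][3]++ -> VV[3]=[0, 2, 0, 1]
Event 4: SEND 1->2: VV[1][1]++ -> VV[1]=[0, 3, 0, 0], msg_vec=[0, 3, 0, 0]; VV[2]=max(VV[2],msg_vec) then VV[2][2]++ -> VV[2]=[0, 3, 2, 0]
Event 5: SEND 0->1: VV[0][0]++ -> VV[0]=[2, 0, 0, 0], msg_vec=[2, 0, 0, 0]; VV[1]=max(VV[1],msg_vec) then VV[1][1]++ -> VV[1]=[2, 4, 0, 0]
Event 6: LOCAL 0: VV[0][0]++ -> VV[0]=[3, 0, 0, 0]
Event 7: SEND 0->3: VV[0][0]++ -> VV[0]=[4, 0, 0, 0], msg_vec=[4, 0, 0, 0]; VV[3]=max(VV[3],msg_vec) then VV[3][3]++ -> VV[3]=[4, 2, 0, 2]
Event 8: LOCAL 0: VV[0][0]++ -> VV[0]=[5, 0, 0, 0]
Event 9: LOCAL 0: VV[0][0]++ -> VV[0]=[6, 0, 0, 0]
Event 10: SEND 2->0: VV[2][2]++ -> VV[2]=[0, 3, 3, 0], msg_vec=[0, 3, 3, 0]; VV[0]=max(VV[0],msg_vec) then VV[0][0]++ -> VV[0]=[7, 3, 3, 0]
Event 4 stamp: [0, 3, 0, 0]
Event 8 stamp: [5, 0, 0, 0]
[0, 3, 0, 0] <= [5, 0, 0, 0]? False
[5, 0, 0, 0] <= [0, 3, 0, 0]? False
Relation: concurrent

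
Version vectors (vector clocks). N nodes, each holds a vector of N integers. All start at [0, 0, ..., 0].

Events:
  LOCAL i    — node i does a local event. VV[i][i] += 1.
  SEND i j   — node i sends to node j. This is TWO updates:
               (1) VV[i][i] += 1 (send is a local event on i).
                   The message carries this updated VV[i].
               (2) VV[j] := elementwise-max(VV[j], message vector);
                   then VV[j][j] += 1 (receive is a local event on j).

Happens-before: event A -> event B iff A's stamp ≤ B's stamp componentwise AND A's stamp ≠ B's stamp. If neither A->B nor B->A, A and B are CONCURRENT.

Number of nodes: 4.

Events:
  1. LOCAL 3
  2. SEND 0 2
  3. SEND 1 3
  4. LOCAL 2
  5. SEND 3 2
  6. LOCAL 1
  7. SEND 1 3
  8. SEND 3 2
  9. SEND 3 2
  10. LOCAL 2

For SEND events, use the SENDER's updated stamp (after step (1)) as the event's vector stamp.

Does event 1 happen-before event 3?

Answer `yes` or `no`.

Initial: VV[0]=[0, 0, 0, 0]
Initial: VV[1]=[0, 0, 0, 0]
Initial: VV[2]=[0, 0, 0, 0]
Initial: VV[3]=[0, 0, 0, 0]
Event 1: LOCAL 3: VV[3][3]++ -> VV[3]=[0, 0, 0, 1]
Event 2: SEND 0->2: VV[0][0]++ -> VV[0]=[1, 0, 0, 0], msg_vec=[1, 0, 0, 0]; VV[2]=max(VV[2],msg_vec) then VV[2][2]++ -> VV[2]=[1, 0, 1, 0]
Event 3: SEND 1->3: VV[1][1]++ -> VV[1]=[0, 1, 0, 0], msg_vec=[0, 1, 0, 0]; VV[3]=max(VV[3],msg_vec) then VV[3][3]++ -> VV[3]=[0, 1, 0, 2]
Event 4: LOCAL 2: VV[2][2]++ -> VV[2]=[1, 0, 2, 0]
Event 5: SEND 3->2: VV[3][3]++ -> VV[3]=[0, 1, 0, 3], msg_vec=[0, 1, 0, 3]; VV[2]=max(VV[2],msg_vec) then VV[2][2]++ -> VV[2]=[1, 1, 3, 3]
Event 6: LOCAL 1: VV[1][1]++ -> VV[1]=[0, 2, 0, 0]
Event 7: SEND 1->3: VV[1][1]++ -> VV[1]=[0, 3, 0, 0], msg_vec=[0, 3, 0, 0]; VV[3]=max(VV[3],msg_vec) then VV[3][3]++ -> VV[3]=[0, 3, 0, 4]
Event 8: SEND 3->2: VV[3][3]++ -> VV[3]=[0, 3, 0, 5], msg_vec=[0, 3, 0, 5]; VV[2]=max(VV[2],msg_vec) then VV[2][2]++ -> VV[2]=[1, 3, 4, 5]
Event 9: SEND 3->2: VV[3][3]++ -> VV[3]=[0, 3, 0, 6], msg_vec=[0, 3, 0, 6]; VV[2]=max(VV[2],msg_vec) then VV[2][2]++ -> VV[2]=[1, 3, 5, 6]
Event 10: LOCAL 2: VV[2][2]++ -> VV[2]=[1, 3, 6, 6]
Event 1 stamp: [0, 0, 0, 1]
Event 3 stamp: [0, 1, 0, 0]
[0, 0, 0, 1] <= [0, 1, 0, 0]? False. Equal? False. Happens-before: False

Answer: no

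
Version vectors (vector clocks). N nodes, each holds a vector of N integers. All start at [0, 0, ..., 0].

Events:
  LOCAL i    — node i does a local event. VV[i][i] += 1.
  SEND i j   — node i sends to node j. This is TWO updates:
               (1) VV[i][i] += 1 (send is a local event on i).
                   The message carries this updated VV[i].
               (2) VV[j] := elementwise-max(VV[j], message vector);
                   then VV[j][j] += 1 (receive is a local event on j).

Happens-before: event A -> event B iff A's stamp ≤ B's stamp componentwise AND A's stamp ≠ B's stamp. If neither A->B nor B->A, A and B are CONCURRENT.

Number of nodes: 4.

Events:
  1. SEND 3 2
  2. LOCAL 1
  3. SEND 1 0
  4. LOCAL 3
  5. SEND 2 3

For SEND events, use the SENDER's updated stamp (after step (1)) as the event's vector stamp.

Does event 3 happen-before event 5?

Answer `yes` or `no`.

Answer: no

Derivation:
Initial: VV[0]=[0, 0, 0, 0]
Initial: VV[1]=[0, 0, 0, 0]
Initial: VV[2]=[0, 0, 0, 0]
Initial: VV[3]=[0, 0, 0, 0]
Event 1: SEND 3->2: VV[3][3]++ -> VV[3]=[0, 0, 0, 1], msg_vec=[0, 0, 0, 1]; VV[2]=max(VV[2],msg_vec) then VV[2][2]++ -> VV[2]=[0, 0, 1, 1]
Event 2: LOCAL 1: VV[1][1]++ -> VV[1]=[0, 1, 0, 0]
Event 3: SEND 1->0: VV[1][1]++ -> VV[1]=[0, 2, 0, 0], msg_vec=[0, 2, 0, 0]; VV[0]=max(VV[0],msg_vec) then VV[0][0]++ -> VV[0]=[1, 2, 0, 0]
Event 4: LOCAL 3: VV[3][3]++ -> VV[3]=[0, 0, 0, 2]
Event 5: SEND 2->3: VV[2][2]++ -> VV[2]=[0, 0, 2, 1], msg_vec=[0, 0, 2, 1]; VV[3]=max(VV[3],msg_vec) then VV[3][3]++ -> VV[3]=[0, 0, 2, 3]
Event 3 stamp: [0, 2, 0, 0]
Event 5 stamp: [0, 0, 2, 1]
[0, 2, 0, 0] <= [0, 0, 2, 1]? False. Equal? False. Happens-before: False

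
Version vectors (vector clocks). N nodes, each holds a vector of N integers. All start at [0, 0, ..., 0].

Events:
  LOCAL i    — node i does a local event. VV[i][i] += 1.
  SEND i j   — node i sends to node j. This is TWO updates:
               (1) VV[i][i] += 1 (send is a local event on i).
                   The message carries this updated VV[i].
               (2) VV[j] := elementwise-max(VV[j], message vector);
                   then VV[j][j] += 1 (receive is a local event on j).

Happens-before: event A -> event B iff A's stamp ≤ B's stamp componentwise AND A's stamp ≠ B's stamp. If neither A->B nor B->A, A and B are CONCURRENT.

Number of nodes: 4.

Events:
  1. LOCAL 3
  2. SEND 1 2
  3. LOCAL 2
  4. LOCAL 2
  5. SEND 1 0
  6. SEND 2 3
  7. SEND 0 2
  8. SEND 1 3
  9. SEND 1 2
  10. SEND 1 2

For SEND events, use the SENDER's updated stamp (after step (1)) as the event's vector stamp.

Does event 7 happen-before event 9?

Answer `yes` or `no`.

Initial: VV[0]=[0, 0, 0, 0]
Initial: VV[1]=[0, 0, 0, 0]
Initial: VV[2]=[0, 0, 0, 0]
Initial: VV[3]=[0, 0, 0, 0]
Event 1: LOCAL 3: VV[3][3]++ -> VV[3]=[0, 0, 0, 1]
Event 2: SEND 1->2: VV[1][1]++ -> VV[1]=[0, 1, 0, 0], msg_vec=[0, 1, 0, 0]; VV[2]=max(VV[2],msg_vec) then VV[2][2]++ -> VV[2]=[0, 1, 1, 0]
Event 3: LOCAL 2: VV[2][2]++ -> VV[2]=[0, 1, 2, 0]
Event 4: LOCAL 2: VV[2][2]++ -> VV[2]=[0, 1, 3, 0]
Event 5: SEND 1->0: VV[1][1]++ -> VV[1]=[0, 2, 0, 0], msg_vec=[0, 2, 0, 0]; VV[0]=max(VV[0],msg_vec) then VV[0][0]++ -> VV[0]=[1, 2, 0, 0]
Event 6: SEND 2->3: VV[2][2]++ -> VV[2]=[0, 1, 4, 0], msg_vec=[0, 1, 4, 0]; VV[3]=max(VV[3],msg_vec) then VV[3][3]++ -> VV[3]=[0, 1, 4, 2]
Event 7: SEND 0->2: VV[0][0]++ -> VV[0]=[2, 2, 0, 0], msg_vec=[2, 2, 0, 0]; VV[2]=max(VV[2],msg_vec) then VV[2][2]++ -> VV[2]=[2, 2, 5, 0]
Event 8: SEND 1->3: VV[1][1]++ -> VV[1]=[0, 3, 0, 0], msg_vec=[0, 3, 0, 0]; VV[3]=max(VV[3],msg_vec) then VV[3][3]++ -> VV[3]=[0, 3, 4, 3]
Event 9: SEND 1->2: VV[1][1]++ -> VV[1]=[0, 4, 0, 0], msg_vec=[0, 4, 0, 0]; VV[2]=max(VV[2],msg_vec) then VV[2][2]++ -> VV[2]=[2, 4, 6, 0]
Event 10: SEND 1->2: VV[1][1]++ -> VV[1]=[0, 5, 0, 0], msg_vec=[0, 5, 0, 0]; VV[2]=max(VV[2],msg_vec) then VV[2][2]++ -> VV[2]=[2, 5, 7, 0]
Event 7 stamp: [2, 2, 0, 0]
Event 9 stamp: [0, 4, 0, 0]
[2, 2, 0, 0] <= [0, 4, 0, 0]? False. Equal? False. Happens-before: False

Answer: no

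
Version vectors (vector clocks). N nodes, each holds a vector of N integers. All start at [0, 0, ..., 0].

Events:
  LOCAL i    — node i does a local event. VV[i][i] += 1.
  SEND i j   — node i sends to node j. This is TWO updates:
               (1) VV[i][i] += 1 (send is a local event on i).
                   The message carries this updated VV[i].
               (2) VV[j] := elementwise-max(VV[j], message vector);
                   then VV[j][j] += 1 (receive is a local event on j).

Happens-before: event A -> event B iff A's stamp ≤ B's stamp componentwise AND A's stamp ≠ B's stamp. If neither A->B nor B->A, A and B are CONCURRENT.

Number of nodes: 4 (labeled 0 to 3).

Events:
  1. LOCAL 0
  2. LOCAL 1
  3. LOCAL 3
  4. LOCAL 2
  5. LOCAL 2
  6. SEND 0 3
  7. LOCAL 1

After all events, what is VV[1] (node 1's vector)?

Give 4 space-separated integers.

Initial: VV[0]=[0, 0, 0, 0]
Initial: VV[1]=[0, 0, 0, 0]
Initial: VV[2]=[0, 0, 0, 0]
Initial: VV[3]=[0, 0, 0, 0]
Event 1: LOCAL 0: VV[0][0]++ -> VV[0]=[1, 0, 0, 0]
Event 2: LOCAL 1: VV[1][1]++ -> VV[1]=[0, 1, 0, 0]
Event 3: LOCAL 3: VV[3][3]++ -> VV[3]=[0, 0, 0, 1]
Event 4: LOCAL 2: VV[2][2]++ -> VV[2]=[0, 0, 1, 0]
Event 5: LOCAL 2: VV[2][2]++ -> VV[2]=[0, 0, 2, 0]
Event 6: SEND 0->3: VV[0][0]++ -> VV[0]=[2, 0, 0, 0], msg_vec=[2, 0, 0, 0]; VV[3]=max(VV[3],msg_vec) then VV[3][3]++ -> VV[3]=[2, 0, 0, 2]
Event 7: LOCAL 1: VV[1][1]++ -> VV[1]=[0, 2, 0, 0]
Final vectors: VV[0]=[2, 0, 0, 0]; VV[1]=[0, 2, 0, 0]; VV[2]=[0, 0, 2, 0]; VV[3]=[2, 0, 0, 2]

Answer: 0 2 0 0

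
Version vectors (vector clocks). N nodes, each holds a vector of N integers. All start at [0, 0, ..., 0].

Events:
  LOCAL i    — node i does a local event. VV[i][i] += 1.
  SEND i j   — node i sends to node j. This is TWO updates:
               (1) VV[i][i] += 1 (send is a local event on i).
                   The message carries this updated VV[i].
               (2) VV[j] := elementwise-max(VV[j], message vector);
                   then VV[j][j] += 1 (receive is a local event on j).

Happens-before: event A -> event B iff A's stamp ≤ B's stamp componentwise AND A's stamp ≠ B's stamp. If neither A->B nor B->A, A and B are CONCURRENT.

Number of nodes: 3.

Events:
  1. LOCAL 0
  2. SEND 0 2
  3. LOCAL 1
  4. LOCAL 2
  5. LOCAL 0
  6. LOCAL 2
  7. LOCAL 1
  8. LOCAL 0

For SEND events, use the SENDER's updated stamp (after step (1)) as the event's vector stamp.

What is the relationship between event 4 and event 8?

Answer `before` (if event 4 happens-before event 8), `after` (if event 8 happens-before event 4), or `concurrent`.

Initial: VV[0]=[0, 0, 0]
Initial: VV[1]=[0, 0, 0]
Initial: VV[2]=[0, 0, 0]
Event 1: LOCAL 0: VV[0][0]++ -> VV[0]=[1, 0, 0]
Event 2: SEND 0->2: VV[0][0]++ -> VV[0]=[2, 0, 0], msg_vec=[2, 0, 0]; VV[2]=max(VV[2],msg_vec) then VV[2][2]++ -> VV[2]=[2, 0, 1]
Event 3: LOCAL 1: VV[1][1]++ -> VV[1]=[0, 1, 0]
Event 4: LOCAL 2: VV[2][2]++ -> VV[2]=[2, 0, 2]
Event 5: LOCAL 0: VV[0][0]++ -> VV[0]=[3, 0, 0]
Event 6: LOCAL 2: VV[2][2]++ -> VV[2]=[2, 0, 3]
Event 7: LOCAL 1: VV[1][1]++ -> VV[1]=[0, 2, 0]
Event 8: LOCAL 0: VV[0][0]++ -> VV[0]=[4, 0, 0]
Event 4 stamp: [2, 0, 2]
Event 8 stamp: [4, 0, 0]
[2, 0, 2] <= [4, 0, 0]? False
[4, 0, 0] <= [2, 0, 2]? False
Relation: concurrent

Answer: concurrent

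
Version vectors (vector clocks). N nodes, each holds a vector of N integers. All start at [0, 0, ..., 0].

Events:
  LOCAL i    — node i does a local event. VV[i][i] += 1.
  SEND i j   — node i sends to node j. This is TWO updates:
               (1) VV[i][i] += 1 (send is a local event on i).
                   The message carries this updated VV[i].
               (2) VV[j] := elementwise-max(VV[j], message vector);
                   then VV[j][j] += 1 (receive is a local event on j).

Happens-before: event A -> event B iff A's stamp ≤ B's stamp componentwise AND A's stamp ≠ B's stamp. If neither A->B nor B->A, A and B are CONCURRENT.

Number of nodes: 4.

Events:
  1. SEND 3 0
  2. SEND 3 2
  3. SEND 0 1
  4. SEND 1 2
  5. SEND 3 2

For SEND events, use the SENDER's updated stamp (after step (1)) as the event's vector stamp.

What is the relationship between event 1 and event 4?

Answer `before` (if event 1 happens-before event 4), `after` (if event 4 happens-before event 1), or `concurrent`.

Initial: VV[0]=[0, 0, 0, 0]
Initial: VV[1]=[0, 0, 0, 0]
Initial: VV[2]=[0, 0, 0, 0]
Initial: VV[3]=[0, 0, 0, 0]
Event 1: SEND 3->0: VV[3][3]++ -> VV[3]=[0, 0, 0, 1], msg_vec=[0, 0, 0, 1]; VV[0]=max(VV[0],msg_vec) then VV[0][0]++ -> VV[0]=[1, 0, 0, 1]
Event 2: SEND 3->2: VV[3][3]++ -> VV[3]=[0, 0, 0, 2], msg_vec=[0, 0, 0, 2]; VV[2]=max(VV[2],msg_vec) then VV[2][2]++ -> VV[2]=[0, 0, 1, 2]
Event 3: SEND 0->1: VV[0][0]++ -> VV[0]=[2, 0, 0, 1], msg_vec=[2, 0, 0, 1]; VV[1]=max(VV[1],msg_vec) then VV[1][1]++ -> VV[1]=[2, 1, 0, 1]
Event 4: SEND 1->2: VV[1][1]++ -> VV[1]=[2, 2, 0, 1], msg_vec=[2, 2, 0, 1]; VV[2]=max(VV[2],msg_vec) then VV[2][2]++ -> VV[2]=[2, 2, 2, 2]
Event 5: SEND 3->2: VV[3][3]++ -> VV[3]=[0, 0, 0, 3], msg_vec=[0, 0, 0, 3]; VV[2]=max(VV[2],msg_vec) then VV[2][2]++ -> VV[2]=[2, 2, 3, 3]
Event 1 stamp: [0, 0, 0, 1]
Event 4 stamp: [2, 2, 0, 1]
[0, 0, 0, 1] <= [2, 2, 0, 1]? True
[2, 2, 0, 1] <= [0, 0, 0, 1]? False
Relation: before

Answer: before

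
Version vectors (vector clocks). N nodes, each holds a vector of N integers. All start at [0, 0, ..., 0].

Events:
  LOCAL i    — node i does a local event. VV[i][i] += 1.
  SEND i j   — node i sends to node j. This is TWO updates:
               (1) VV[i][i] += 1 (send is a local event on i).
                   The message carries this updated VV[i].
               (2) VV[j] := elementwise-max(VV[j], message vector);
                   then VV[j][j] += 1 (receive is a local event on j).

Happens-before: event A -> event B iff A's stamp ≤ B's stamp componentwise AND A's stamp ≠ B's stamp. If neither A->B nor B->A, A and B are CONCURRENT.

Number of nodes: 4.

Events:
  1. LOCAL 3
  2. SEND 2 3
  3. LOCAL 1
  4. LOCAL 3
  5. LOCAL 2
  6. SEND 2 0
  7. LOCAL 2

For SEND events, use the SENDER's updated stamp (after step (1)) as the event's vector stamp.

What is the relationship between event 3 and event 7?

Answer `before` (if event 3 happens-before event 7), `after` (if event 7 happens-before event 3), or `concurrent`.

Initial: VV[0]=[0, 0, 0, 0]
Initial: VV[1]=[0, 0, 0, 0]
Initial: VV[2]=[0, 0, 0, 0]
Initial: VV[3]=[0, 0, 0, 0]
Event 1: LOCAL 3: VV[3][3]++ -> VV[3]=[0, 0, 0, 1]
Event 2: SEND 2->3: VV[2][2]++ -> VV[2]=[0, 0, 1, 0], msg_vec=[0, 0, 1, 0]; VV[3]=max(VV[3],msg_vec) then VV[3][3]++ -> VV[3]=[0, 0, 1, 2]
Event 3: LOCAL 1: VV[1][1]++ -> VV[1]=[0, 1, 0, 0]
Event 4: LOCAL 3: VV[3][3]++ -> VV[3]=[0, 0, 1, 3]
Event 5: LOCAL 2: VV[2][2]++ -> VV[2]=[0, 0, 2, 0]
Event 6: SEND 2->0: VV[2][2]++ -> VV[2]=[0, 0, 3, 0], msg_vec=[0, 0, 3, 0]; VV[0]=max(VV[0],msg_vec) then VV[0][0]++ -> VV[0]=[1, 0, 3, 0]
Event 7: LOCAL 2: VV[2][2]++ -> VV[2]=[0, 0, 4, 0]
Event 3 stamp: [0, 1, 0, 0]
Event 7 stamp: [0, 0, 4, 0]
[0, 1, 0, 0] <= [0, 0, 4, 0]? False
[0, 0, 4, 0] <= [0, 1, 0, 0]? False
Relation: concurrent

Answer: concurrent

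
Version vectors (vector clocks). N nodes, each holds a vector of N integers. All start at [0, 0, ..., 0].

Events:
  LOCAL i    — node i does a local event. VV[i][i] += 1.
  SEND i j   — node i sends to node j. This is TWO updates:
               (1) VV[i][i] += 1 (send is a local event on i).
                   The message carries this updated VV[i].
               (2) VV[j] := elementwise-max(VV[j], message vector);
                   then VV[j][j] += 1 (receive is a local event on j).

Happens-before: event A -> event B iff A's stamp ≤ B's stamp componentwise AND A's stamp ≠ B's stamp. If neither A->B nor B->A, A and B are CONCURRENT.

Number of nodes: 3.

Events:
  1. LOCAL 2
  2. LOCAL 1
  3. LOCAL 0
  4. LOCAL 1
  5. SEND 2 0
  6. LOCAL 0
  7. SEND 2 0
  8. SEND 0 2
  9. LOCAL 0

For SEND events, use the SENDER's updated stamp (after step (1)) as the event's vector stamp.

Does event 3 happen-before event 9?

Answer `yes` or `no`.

Answer: yes

Derivation:
Initial: VV[0]=[0, 0, 0]
Initial: VV[1]=[0, 0, 0]
Initial: VV[2]=[0, 0, 0]
Event 1: LOCAL 2: VV[2][2]++ -> VV[2]=[0, 0, 1]
Event 2: LOCAL 1: VV[1][1]++ -> VV[1]=[0, 1, 0]
Event 3: LOCAL 0: VV[0][0]++ -> VV[0]=[1, 0, 0]
Event 4: LOCAL 1: VV[1][1]++ -> VV[1]=[0, 2, 0]
Event 5: SEND 2->0: VV[2][2]++ -> VV[2]=[0, 0, 2], msg_vec=[0, 0, 2]; VV[0]=max(VV[0],msg_vec) then VV[0][0]++ -> VV[0]=[2, 0, 2]
Event 6: LOCAL 0: VV[0][0]++ -> VV[0]=[3, 0, 2]
Event 7: SEND 2->0: VV[2][2]++ -> VV[2]=[0, 0, 3], msg_vec=[0, 0, 3]; VV[0]=max(VV[0],msg_vec) then VV[0][0]++ -> VV[0]=[4, 0, 3]
Event 8: SEND 0->2: VV[0][0]++ -> VV[0]=[5, 0, 3], msg_vec=[5, 0, 3]; VV[2]=max(VV[2],msg_vec) then VV[2][2]++ -> VV[2]=[5, 0, 4]
Event 9: LOCAL 0: VV[0][0]++ -> VV[0]=[6, 0, 3]
Event 3 stamp: [1, 0, 0]
Event 9 stamp: [6, 0, 3]
[1, 0, 0] <= [6, 0, 3]? True. Equal? False. Happens-before: True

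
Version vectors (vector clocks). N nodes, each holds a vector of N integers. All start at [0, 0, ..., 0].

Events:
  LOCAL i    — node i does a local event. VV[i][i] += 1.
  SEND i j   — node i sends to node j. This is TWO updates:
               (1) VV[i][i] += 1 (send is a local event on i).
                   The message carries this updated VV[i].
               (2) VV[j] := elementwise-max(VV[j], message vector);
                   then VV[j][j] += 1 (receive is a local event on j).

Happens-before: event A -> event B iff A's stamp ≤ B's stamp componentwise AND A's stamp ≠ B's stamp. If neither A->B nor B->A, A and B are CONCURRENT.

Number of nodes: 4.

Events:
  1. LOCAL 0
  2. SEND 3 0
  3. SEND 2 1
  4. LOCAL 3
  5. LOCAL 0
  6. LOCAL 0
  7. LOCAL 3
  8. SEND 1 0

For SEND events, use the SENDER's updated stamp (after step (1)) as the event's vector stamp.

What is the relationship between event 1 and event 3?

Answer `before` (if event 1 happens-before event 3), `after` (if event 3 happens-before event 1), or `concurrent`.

Initial: VV[0]=[0, 0, 0, 0]
Initial: VV[1]=[0, 0, 0, 0]
Initial: VV[2]=[0, 0, 0, 0]
Initial: VV[3]=[0, 0, 0, 0]
Event 1: LOCAL 0: VV[0][0]++ -> VV[0]=[1, 0, 0, 0]
Event 2: SEND 3->0: VV[3][3]++ -> VV[3]=[0, 0, 0, 1], msg_vec=[0, 0, 0, 1]; VV[0]=max(VV[0],msg_vec) then VV[0][0]++ -> VV[0]=[2, 0, 0, 1]
Event 3: SEND 2->1: VV[2][2]++ -> VV[2]=[0, 0, 1, 0], msg_vec=[0, 0, 1, 0]; VV[1]=max(VV[1],msg_vec) then VV[1][1]++ -> VV[1]=[0, 1, 1, 0]
Event 4: LOCAL 3: VV[3][3]++ -> VV[3]=[0, 0, 0, 2]
Event 5: LOCAL 0: VV[0][0]++ -> VV[0]=[3, 0, 0, 1]
Event 6: LOCAL 0: VV[0][0]++ -> VV[0]=[4, 0, 0, 1]
Event 7: LOCAL 3: VV[3][3]++ -> VV[3]=[0, 0, 0, 3]
Event 8: SEND 1->0: VV[1][1]++ -> VV[1]=[0, 2, 1, 0], msg_vec=[0, 2, 1, 0]; VV[0]=max(VV[0],msg_vec) then VV[0][0]++ -> VV[0]=[5, 2, 1, 1]
Event 1 stamp: [1, 0, 0, 0]
Event 3 stamp: [0, 0, 1, 0]
[1, 0, 0, 0] <= [0, 0, 1, 0]? False
[0, 0, 1, 0] <= [1, 0, 0, 0]? False
Relation: concurrent

Answer: concurrent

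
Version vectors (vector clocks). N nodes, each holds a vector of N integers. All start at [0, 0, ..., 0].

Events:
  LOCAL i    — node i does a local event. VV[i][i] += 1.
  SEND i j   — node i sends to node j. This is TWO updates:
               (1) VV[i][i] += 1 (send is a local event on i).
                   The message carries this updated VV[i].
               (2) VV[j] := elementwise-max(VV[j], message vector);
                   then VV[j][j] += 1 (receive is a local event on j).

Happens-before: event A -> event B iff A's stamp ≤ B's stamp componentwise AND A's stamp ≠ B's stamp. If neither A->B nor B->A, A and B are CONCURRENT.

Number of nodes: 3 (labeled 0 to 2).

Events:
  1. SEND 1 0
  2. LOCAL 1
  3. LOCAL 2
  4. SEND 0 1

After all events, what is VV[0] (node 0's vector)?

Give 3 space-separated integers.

Initial: VV[0]=[0, 0, 0]
Initial: VV[1]=[0, 0, 0]
Initial: VV[2]=[0, 0, 0]
Event 1: SEND 1->0: VV[1][1]++ -> VV[1]=[0, 1, 0], msg_vec=[0, 1, 0]; VV[0]=max(VV[0],msg_vec) then VV[0][0]++ -> VV[0]=[1, 1, 0]
Event 2: LOCAL 1: VV[1][1]++ -> VV[1]=[0, 2, 0]
Event 3: LOCAL 2: VV[2][2]++ -> VV[2]=[0, 0, 1]
Event 4: SEND 0->1: VV[0][0]++ -> VV[0]=[2, 1, 0], msg_vec=[2, 1, 0]; VV[1]=max(VV[1],msg_vec) then VV[1][1]++ -> VV[1]=[2, 3, 0]
Final vectors: VV[0]=[2, 1, 0]; VV[1]=[2, 3, 0]; VV[2]=[0, 0, 1]

Answer: 2 1 0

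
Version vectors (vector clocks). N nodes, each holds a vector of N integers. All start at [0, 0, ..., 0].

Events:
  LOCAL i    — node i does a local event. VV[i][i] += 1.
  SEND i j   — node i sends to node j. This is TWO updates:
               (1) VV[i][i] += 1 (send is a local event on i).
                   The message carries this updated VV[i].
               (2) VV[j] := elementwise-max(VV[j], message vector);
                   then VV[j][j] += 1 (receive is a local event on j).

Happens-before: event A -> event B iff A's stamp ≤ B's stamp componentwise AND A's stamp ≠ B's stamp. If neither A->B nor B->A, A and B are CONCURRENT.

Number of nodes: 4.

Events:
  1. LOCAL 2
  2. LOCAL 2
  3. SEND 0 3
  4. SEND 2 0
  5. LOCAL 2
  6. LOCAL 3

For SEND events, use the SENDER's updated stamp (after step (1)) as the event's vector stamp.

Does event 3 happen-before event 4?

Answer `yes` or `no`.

Initial: VV[0]=[0, 0, 0, 0]
Initial: VV[1]=[0, 0, 0, 0]
Initial: VV[2]=[0, 0, 0, 0]
Initial: VV[3]=[0, 0, 0, 0]
Event 1: LOCAL 2: VV[2][2]++ -> VV[2]=[0, 0, 1, 0]
Event 2: LOCAL 2: VV[2][2]++ -> VV[2]=[0, 0, 2, 0]
Event 3: SEND 0->3: VV[0][0]++ -> VV[0]=[1, 0, 0, 0], msg_vec=[1, 0, 0, 0]; VV[3]=max(VV[3],msg_vec) then VV[3][3]++ -> VV[3]=[1, 0, 0, 1]
Event 4: SEND 2->0: VV[2][2]++ -> VV[2]=[0, 0, 3, 0], msg_vec=[0, 0, 3, 0]; VV[0]=max(VV[0],msg_vec) then VV[0][0]++ -> VV[0]=[2, 0, 3, 0]
Event 5: LOCAL 2: VV[2][2]++ -> VV[2]=[0, 0, 4, 0]
Event 6: LOCAL 3: VV[3][3]++ -> VV[3]=[1, 0, 0, 2]
Event 3 stamp: [1, 0, 0, 0]
Event 4 stamp: [0, 0, 3, 0]
[1, 0, 0, 0] <= [0, 0, 3, 0]? False. Equal? False. Happens-before: False

Answer: no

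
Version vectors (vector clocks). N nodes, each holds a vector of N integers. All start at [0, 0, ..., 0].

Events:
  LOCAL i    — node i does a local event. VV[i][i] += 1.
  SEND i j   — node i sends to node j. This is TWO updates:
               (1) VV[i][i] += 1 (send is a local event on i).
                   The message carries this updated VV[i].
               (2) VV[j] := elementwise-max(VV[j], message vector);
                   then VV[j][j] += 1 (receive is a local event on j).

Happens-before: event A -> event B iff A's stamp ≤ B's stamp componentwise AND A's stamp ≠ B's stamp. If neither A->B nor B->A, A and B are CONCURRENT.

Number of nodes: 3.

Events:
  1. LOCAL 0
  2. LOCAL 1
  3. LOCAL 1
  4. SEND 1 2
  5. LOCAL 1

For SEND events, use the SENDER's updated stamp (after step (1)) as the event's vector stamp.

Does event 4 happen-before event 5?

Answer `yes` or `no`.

Initial: VV[0]=[0, 0, 0]
Initial: VV[1]=[0, 0, 0]
Initial: VV[2]=[0, 0, 0]
Event 1: LOCAL 0: VV[0][0]++ -> VV[0]=[1, 0, 0]
Event 2: LOCAL 1: VV[1][1]++ -> VV[1]=[0, 1, 0]
Event 3: LOCAL 1: VV[1][1]++ -> VV[1]=[0, 2, 0]
Event 4: SEND 1->2: VV[1][1]++ -> VV[1]=[0, 3, 0], msg_vec=[0, 3, 0]; VV[2]=max(VV[2],msg_vec) then VV[2][2]++ -> VV[2]=[0, 3, 1]
Event 5: LOCAL 1: VV[1][1]++ -> VV[1]=[0, 4, 0]
Event 4 stamp: [0, 3, 0]
Event 5 stamp: [0, 4, 0]
[0, 3, 0] <= [0, 4, 0]? True. Equal? False. Happens-before: True

Answer: yes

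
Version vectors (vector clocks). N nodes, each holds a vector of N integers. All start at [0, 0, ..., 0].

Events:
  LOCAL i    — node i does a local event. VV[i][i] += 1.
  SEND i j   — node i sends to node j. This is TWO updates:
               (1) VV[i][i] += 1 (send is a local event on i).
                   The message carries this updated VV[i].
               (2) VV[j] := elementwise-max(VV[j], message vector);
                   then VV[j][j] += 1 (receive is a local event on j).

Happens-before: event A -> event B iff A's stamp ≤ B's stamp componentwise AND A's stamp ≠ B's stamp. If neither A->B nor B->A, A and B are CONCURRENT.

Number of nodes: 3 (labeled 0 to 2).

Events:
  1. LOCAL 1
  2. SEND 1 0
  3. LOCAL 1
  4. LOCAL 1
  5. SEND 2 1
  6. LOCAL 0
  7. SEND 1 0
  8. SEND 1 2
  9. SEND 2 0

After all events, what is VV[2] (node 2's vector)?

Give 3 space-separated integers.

Initial: VV[0]=[0, 0, 0]
Initial: VV[1]=[0, 0, 0]
Initial: VV[2]=[0, 0, 0]
Event 1: LOCAL 1: VV[1][1]++ -> VV[1]=[0, 1, 0]
Event 2: SEND 1->0: VV[1][1]++ -> VV[1]=[0, 2, 0], msg_vec=[0, 2, 0]; VV[0]=max(VV[0],msg_vec) then VV[0][0]++ -> VV[0]=[1, 2, 0]
Event 3: LOCAL 1: VV[1][1]++ -> VV[1]=[0, 3, 0]
Event 4: LOCAL 1: VV[1][1]++ -> VV[1]=[0, 4, 0]
Event 5: SEND 2->1: VV[2][2]++ -> VV[2]=[0, 0, 1], msg_vec=[0, 0, 1]; VV[1]=max(VV[1],msg_vec) then VV[1][1]++ -> VV[1]=[0, 5, 1]
Event 6: LOCAL 0: VV[0][0]++ -> VV[0]=[2, 2, 0]
Event 7: SEND 1->0: VV[1][1]++ -> VV[1]=[0, 6, 1], msg_vec=[0, 6, 1]; VV[0]=max(VV[0],msg_vec) then VV[0][0]++ -> VV[0]=[3, 6, 1]
Event 8: SEND 1->2: VV[1][1]++ -> VV[1]=[0, 7, 1], msg_vec=[0, 7, 1]; VV[2]=max(VV[2],msg_vec) then VV[2][2]++ -> VV[2]=[0, 7, 2]
Event 9: SEND 2->0: VV[2][2]++ -> VV[2]=[0, 7, 3], msg_vec=[0, 7, 3]; VV[0]=max(VV[0],msg_vec) then VV[0][0]++ -> VV[0]=[4, 7, 3]
Final vectors: VV[0]=[4, 7, 3]; VV[1]=[0, 7, 1]; VV[2]=[0, 7, 3]

Answer: 0 7 3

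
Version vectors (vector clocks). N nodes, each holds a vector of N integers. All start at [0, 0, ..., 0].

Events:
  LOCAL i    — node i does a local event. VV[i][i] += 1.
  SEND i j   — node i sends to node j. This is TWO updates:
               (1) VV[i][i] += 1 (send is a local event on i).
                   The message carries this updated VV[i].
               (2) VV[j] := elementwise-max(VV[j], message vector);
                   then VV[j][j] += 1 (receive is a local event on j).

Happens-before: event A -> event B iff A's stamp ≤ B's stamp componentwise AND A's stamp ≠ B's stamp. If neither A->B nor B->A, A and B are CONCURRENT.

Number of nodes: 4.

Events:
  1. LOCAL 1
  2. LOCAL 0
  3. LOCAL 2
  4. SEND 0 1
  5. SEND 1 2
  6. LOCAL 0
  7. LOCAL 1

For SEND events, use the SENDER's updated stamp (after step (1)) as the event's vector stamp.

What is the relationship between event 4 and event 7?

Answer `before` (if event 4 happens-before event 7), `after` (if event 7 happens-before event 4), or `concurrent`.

Initial: VV[0]=[0, 0, 0, 0]
Initial: VV[1]=[0, 0, 0, 0]
Initial: VV[2]=[0, 0, 0, 0]
Initial: VV[3]=[0, 0, 0, 0]
Event 1: LOCAL 1: VV[1][1]++ -> VV[1]=[0, 1, 0, 0]
Event 2: LOCAL 0: VV[0][0]++ -> VV[0]=[1, 0, 0, 0]
Event 3: LOCAL 2: VV[2][2]++ -> VV[2]=[0, 0, 1, 0]
Event 4: SEND 0->1: VV[0][0]++ -> VV[0]=[2, 0, 0, 0], msg_vec=[2, 0, 0, 0]; VV[1]=max(VV[1],msg_vec) then VV[1][1]++ -> VV[1]=[2, 2, 0, 0]
Event 5: SEND 1->2: VV[1][1]++ -> VV[1]=[2, 3, 0, 0], msg_vec=[2, 3, 0, 0]; VV[2]=max(VV[2],msg_vec) then VV[2][2]++ -> VV[2]=[2, 3, 2, 0]
Event 6: LOCAL 0: VV[0][0]++ -> VV[0]=[3, 0, 0, 0]
Event 7: LOCAL 1: VV[1][1]++ -> VV[1]=[2, 4, 0, 0]
Event 4 stamp: [2, 0, 0, 0]
Event 7 stamp: [2, 4, 0, 0]
[2, 0, 0, 0] <= [2, 4, 0, 0]? True
[2, 4, 0, 0] <= [2, 0, 0, 0]? False
Relation: before

Answer: before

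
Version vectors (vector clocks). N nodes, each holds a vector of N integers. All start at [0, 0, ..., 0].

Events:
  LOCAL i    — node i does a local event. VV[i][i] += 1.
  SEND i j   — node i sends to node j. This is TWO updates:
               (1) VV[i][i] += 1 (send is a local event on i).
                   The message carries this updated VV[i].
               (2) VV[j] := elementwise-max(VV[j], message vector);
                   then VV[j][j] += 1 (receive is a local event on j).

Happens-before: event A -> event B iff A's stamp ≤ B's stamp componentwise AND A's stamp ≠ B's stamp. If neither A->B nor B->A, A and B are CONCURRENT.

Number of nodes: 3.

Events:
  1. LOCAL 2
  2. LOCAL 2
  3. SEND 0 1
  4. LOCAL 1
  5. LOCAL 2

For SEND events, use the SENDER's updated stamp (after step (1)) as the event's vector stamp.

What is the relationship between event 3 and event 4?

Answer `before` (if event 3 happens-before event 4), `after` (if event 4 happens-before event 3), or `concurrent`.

Answer: before

Derivation:
Initial: VV[0]=[0, 0, 0]
Initial: VV[1]=[0, 0, 0]
Initial: VV[2]=[0, 0, 0]
Event 1: LOCAL 2: VV[2][2]++ -> VV[2]=[0, 0, 1]
Event 2: LOCAL 2: VV[2][2]++ -> VV[2]=[0, 0, 2]
Event 3: SEND 0->1: VV[0][0]++ -> VV[0]=[1, 0, 0], msg_vec=[1, 0, 0]; VV[1]=max(VV[1],msg_vec) then VV[1][1]++ -> VV[1]=[1, 1, 0]
Event 4: LOCAL 1: VV[1][1]++ -> VV[1]=[1, 2, 0]
Event 5: LOCAL 2: VV[2][2]++ -> VV[2]=[0, 0, 3]
Event 3 stamp: [1, 0, 0]
Event 4 stamp: [1, 2, 0]
[1, 0, 0] <= [1, 2, 0]? True
[1, 2, 0] <= [1, 0, 0]? False
Relation: before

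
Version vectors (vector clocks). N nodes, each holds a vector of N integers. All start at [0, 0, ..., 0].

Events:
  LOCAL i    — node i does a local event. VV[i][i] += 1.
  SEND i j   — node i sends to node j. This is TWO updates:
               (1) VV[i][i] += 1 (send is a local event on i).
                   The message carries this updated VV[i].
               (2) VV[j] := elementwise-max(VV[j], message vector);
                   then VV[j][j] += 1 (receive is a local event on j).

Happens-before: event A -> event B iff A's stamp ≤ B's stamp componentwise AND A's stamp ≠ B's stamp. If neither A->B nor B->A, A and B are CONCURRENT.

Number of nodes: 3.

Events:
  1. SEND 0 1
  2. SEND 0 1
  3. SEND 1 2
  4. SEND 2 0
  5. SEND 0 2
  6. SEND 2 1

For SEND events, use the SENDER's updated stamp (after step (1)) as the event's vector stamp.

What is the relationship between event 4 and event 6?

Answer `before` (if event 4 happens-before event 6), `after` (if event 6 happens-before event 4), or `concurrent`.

Initial: VV[0]=[0, 0, 0]
Initial: VV[1]=[0, 0, 0]
Initial: VV[2]=[0, 0, 0]
Event 1: SEND 0->1: VV[0][0]++ -> VV[0]=[1, 0, 0], msg_vec=[1, 0, 0]; VV[1]=max(VV[1],msg_vec) then VV[1][1]++ -> VV[1]=[1, 1, 0]
Event 2: SEND 0->1: VV[0][0]++ -> VV[0]=[2, 0, 0], msg_vec=[2, 0, 0]; VV[1]=max(VV[1],msg_vec) then VV[1][1]++ -> VV[1]=[2, 2, 0]
Event 3: SEND 1->2: VV[1][1]++ -> VV[1]=[2, 3, 0], msg_vec=[2, 3, 0]; VV[2]=max(VV[2],msg_vec) then VV[2][2]++ -> VV[2]=[2, 3, 1]
Event 4: SEND 2->0: VV[2][2]++ -> VV[2]=[2, 3, 2], msg_vec=[2, 3, 2]; VV[0]=max(VV[0],msg_vec) then VV[0][0]++ -> VV[0]=[3, 3, 2]
Event 5: SEND 0->2: VV[0][0]++ -> VV[0]=[4, 3, 2], msg_vec=[4, 3, 2]; VV[2]=max(VV[2],msg_vec) then VV[2][2]++ -> VV[2]=[4, 3, 3]
Event 6: SEND 2->1: VV[2][2]++ -> VV[2]=[4, 3, 4], msg_vec=[4, 3, 4]; VV[1]=max(VV[1],msg_vec) then VV[1][1]++ -> VV[1]=[4, 4, 4]
Event 4 stamp: [2, 3, 2]
Event 6 stamp: [4, 3, 4]
[2, 3, 2] <= [4, 3, 4]? True
[4, 3, 4] <= [2, 3, 2]? False
Relation: before

Answer: before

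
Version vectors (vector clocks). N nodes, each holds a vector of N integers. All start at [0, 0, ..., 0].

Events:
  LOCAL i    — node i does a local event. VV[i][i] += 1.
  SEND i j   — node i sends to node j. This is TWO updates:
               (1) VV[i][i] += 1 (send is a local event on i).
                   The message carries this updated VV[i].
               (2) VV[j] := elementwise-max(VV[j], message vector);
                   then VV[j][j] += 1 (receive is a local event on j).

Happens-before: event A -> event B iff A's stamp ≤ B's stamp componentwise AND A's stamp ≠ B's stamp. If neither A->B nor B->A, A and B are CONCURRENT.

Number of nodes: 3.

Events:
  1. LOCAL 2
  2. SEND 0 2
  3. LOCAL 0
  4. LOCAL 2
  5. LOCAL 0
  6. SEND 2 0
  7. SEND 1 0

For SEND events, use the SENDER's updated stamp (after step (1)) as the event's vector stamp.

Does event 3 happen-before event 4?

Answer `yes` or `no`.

Answer: no

Derivation:
Initial: VV[0]=[0, 0, 0]
Initial: VV[1]=[0, 0, 0]
Initial: VV[2]=[0, 0, 0]
Event 1: LOCAL 2: VV[2][2]++ -> VV[2]=[0, 0, 1]
Event 2: SEND 0->2: VV[0][0]++ -> VV[0]=[1, 0, 0], msg_vec=[1, 0, 0]; VV[2]=max(VV[2],msg_vec) then VV[2][2]++ -> VV[2]=[1, 0, 2]
Event 3: LOCAL 0: VV[0][0]++ -> VV[0]=[2, 0, 0]
Event 4: LOCAL 2: VV[2][2]++ -> VV[2]=[1, 0, 3]
Event 5: LOCAL 0: VV[0][0]++ -> VV[0]=[3, 0, 0]
Event 6: SEND 2->0: VV[2][2]++ -> VV[2]=[1, 0, 4], msg_vec=[1, 0, 4]; VV[0]=max(VV[0],msg_vec) then VV[0][0]++ -> VV[0]=[4, 0, 4]
Event 7: SEND 1->0: VV[1][1]++ -> VV[1]=[0, 1, 0], msg_vec=[0, 1, 0]; VV[0]=max(VV[0],msg_vec) then VV[0][0]++ -> VV[0]=[5, 1, 4]
Event 3 stamp: [2, 0, 0]
Event 4 stamp: [1, 0, 3]
[2, 0, 0] <= [1, 0, 3]? False. Equal? False. Happens-before: False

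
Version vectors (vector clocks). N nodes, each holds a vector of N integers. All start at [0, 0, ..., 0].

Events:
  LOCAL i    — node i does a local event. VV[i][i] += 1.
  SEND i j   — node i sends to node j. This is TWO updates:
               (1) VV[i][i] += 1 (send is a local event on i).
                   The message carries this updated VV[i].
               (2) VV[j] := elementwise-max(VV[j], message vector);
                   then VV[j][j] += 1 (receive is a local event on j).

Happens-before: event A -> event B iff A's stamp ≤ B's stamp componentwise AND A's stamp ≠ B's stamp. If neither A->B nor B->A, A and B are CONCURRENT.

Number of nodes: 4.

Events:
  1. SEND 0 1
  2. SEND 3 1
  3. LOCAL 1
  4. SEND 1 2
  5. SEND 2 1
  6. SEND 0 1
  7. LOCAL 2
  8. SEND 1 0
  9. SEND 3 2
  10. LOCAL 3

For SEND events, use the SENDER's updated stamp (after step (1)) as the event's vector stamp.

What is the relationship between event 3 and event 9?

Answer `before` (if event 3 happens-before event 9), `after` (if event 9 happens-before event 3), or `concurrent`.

Initial: VV[0]=[0, 0, 0, 0]
Initial: VV[1]=[0, 0, 0, 0]
Initial: VV[2]=[0, 0, 0, 0]
Initial: VV[3]=[0, 0, 0, 0]
Event 1: SEND 0->1: VV[0][0]++ -> VV[0]=[1, 0, 0, 0], msg_vec=[1, 0, 0, 0]; VV[1]=max(VV[1],msg_vec) then VV[1][1]++ -> VV[1]=[1, 1, 0, 0]
Event 2: SEND 3->1: VV[3][3]++ -> VV[3]=[0, 0, 0, 1], msg_vec=[0, 0, 0, 1]; VV[1]=max(VV[1],msg_vec) then VV[1][1]++ -> VV[1]=[1, 2, 0, 1]
Event 3: LOCAL 1: VV[1][1]++ -> VV[1]=[1, 3, 0, 1]
Event 4: SEND 1->2: VV[1][1]++ -> VV[1]=[1, 4, 0, 1], msg_vec=[1, 4, 0, 1]; VV[2]=max(VV[2],msg_vec) then VV[2][2]++ -> VV[2]=[1, 4, 1, 1]
Event 5: SEND 2->1: VV[2][2]++ -> VV[2]=[1, 4, 2, 1], msg_vec=[1, 4, 2, 1]; VV[1]=max(VV[1],msg_vec) then VV[1][1]++ -> VV[1]=[1, 5, 2, 1]
Event 6: SEND 0->1: VV[0][0]++ -> VV[0]=[2, 0, 0, 0], msg_vec=[2, 0, 0, 0]; VV[1]=max(VV[1],msg_vec) then VV[1][1]++ -> VV[1]=[2, 6, 2, 1]
Event 7: LOCAL 2: VV[2][2]++ -> VV[2]=[1, 4, 3, 1]
Event 8: SEND 1->0: VV[1][1]++ -> VV[1]=[2, 7, 2, 1], msg_vec=[2, 7, 2, 1]; VV[0]=max(VV[0],msg_vec) then VV[0][0]++ -> VV[0]=[3, 7, 2, 1]
Event 9: SEND 3->2: VV[3][3]++ -> VV[3]=[0, 0, 0, 2], msg_vec=[0, 0, 0, 2]; VV[2]=max(VV[2],msg_vec) then VV[2][2]++ -> VV[2]=[1, 4, 4, 2]
Event 10: LOCAL 3: VV[3][3]++ -> VV[3]=[0, 0, 0, 3]
Event 3 stamp: [1, 3, 0, 1]
Event 9 stamp: [0, 0, 0, 2]
[1, 3, 0, 1] <= [0, 0, 0, 2]? False
[0, 0, 0, 2] <= [1, 3, 0, 1]? False
Relation: concurrent

Answer: concurrent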